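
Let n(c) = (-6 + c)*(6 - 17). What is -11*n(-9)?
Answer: -1815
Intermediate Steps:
n(c) = 66 - 11*c (n(c) = (-6 + c)*(-11) = 66 - 11*c)
-11*n(-9) = -11*(66 - 11*(-9)) = -11*(66 + 99) = -11*165 = -1815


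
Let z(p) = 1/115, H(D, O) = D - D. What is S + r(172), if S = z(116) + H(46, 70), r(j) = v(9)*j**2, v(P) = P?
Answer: 30619441/115 ≈ 2.6626e+5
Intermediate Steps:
H(D, O) = 0
z(p) = 1/115
r(j) = 9*j**2
S = 1/115 (S = 1/115 + 0 = 1/115 ≈ 0.0086956)
S + r(172) = 1/115 + 9*172**2 = 1/115 + 9*29584 = 1/115 + 266256 = 30619441/115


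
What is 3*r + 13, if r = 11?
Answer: 46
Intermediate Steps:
3*r + 13 = 3*11 + 13 = 33 + 13 = 46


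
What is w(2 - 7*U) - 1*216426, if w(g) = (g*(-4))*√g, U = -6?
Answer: -216426 - 352*√11 ≈ -2.1759e+5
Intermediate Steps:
w(g) = -4*g^(3/2) (w(g) = (-4*g)*√g = -4*g^(3/2))
w(2 - 7*U) - 1*216426 = -4*(2 - 7*(-6))^(3/2) - 1*216426 = -4*(2 + 42)^(3/2) - 216426 = -352*√11 - 216426 = -216426 - 352*√11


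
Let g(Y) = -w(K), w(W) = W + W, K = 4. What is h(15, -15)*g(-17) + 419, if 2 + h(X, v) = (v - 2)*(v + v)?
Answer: -3645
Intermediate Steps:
w(W) = 2*W
h(X, v) = -2 + 2*v*(-2 + v) (h(X, v) = -2 + (v - 2)*(v + v) = -2 + (-2 + v)*(2*v) = -2 + 2*v*(-2 + v))
g(Y) = -8 (g(Y) = -2*4 = -1*8 = -8)
h(15, -15)*g(-17) + 419 = (-2 - 4*(-15) + 2*(-15)²)*(-8) + 419 = (-2 + 60 + 2*225)*(-8) + 419 = (-2 + 60 + 450)*(-8) + 419 = 508*(-8) + 419 = -4064 + 419 = -3645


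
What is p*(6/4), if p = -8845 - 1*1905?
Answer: -16125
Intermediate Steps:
p = -10750 (p = -8845 - 1905 = -10750)
p*(6/4) = -64500/4 = -10750*3/2 = -16125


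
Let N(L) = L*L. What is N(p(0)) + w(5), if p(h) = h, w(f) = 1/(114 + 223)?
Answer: 1/337 ≈ 0.0029674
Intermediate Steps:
w(f) = 1/337
N(L) = L²
N(p(0)) + w(5) = 0² + 1/337 = 0 + 1/337 = 1/337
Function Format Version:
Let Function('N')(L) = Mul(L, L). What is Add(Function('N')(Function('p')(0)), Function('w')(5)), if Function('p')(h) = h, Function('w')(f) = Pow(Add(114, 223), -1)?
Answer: Rational(1, 337) ≈ 0.0029674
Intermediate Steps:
Function('w')(f) = Rational(1, 337) (Function('w')(f) = Pow(337, -1) = Rational(1, 337))
Function('N')(L) = Pow(L, 2)
Add(Function('N')(Function('p')(0)), Function('w')(5)) = Add(Pow(0, 2), Rational(1, 337)) = Add(0, Rational(1, 337)) = Rational(1, 337)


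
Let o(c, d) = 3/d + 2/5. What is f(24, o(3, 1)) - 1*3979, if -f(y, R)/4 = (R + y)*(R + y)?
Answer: -174551/25 ≈ -6982.0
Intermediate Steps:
o(c, d) = ⅖ + 3/d (o(c, d) = 3/d + 2*(⅕) = 3/d + ⅖ = ⅖ + 3/d)
f(y, R) = -4*(R + y)² (f(y, R) = -4*(R + y)*(R + y) = -4*(R + y)²)
f(24, o(3, 1)) - 1*3979 = -4*((⅖ + 3/1) + 24)² - 1*3979 = -4*((⅖ + 3*1) + 24)² - 3979 = -4*((⅖ + 3) + 24)² - 3979 = -4*(17/5 + 24)² - 3979 = -4*(137/5)² - 3979 = -4*18769/25 - 3979 = -75076/25 - 3979 = -174551/25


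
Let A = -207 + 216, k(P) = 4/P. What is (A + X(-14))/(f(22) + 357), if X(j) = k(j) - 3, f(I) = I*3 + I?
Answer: 8/623 ≈ 0.012841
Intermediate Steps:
f(I) = 4*I (f(I) = 3*I + I = 4*I)
X(j) = -3 + 4/j (X(j) = 4/j - 3 = -3 + 4/j)
A = 9
(A + X(-14))/(f(22) + 357) = (9 + (-3 + 4/(-14)))/(4*22 + 357) = (9 + (-3 + 4*(-1/14)))/(88 + 357) = (9 + (-3 - 2/7))/445 = (9 - 23/7)*(1/445) = (40/7)*(1/445) = 8/623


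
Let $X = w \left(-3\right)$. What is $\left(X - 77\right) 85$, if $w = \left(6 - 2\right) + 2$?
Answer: $-8075$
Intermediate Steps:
$w = 6$ ($w = 4 + 2 = 6$)
$X = -18$ ($X = 6 \left(-3\right) = -18$)
$\left(X - 77\right) 85 = \left(-18 - 77\right) 85 = \left(-95\right) 85 = -8075$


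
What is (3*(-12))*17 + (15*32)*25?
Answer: 11388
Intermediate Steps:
(3*(-12))*17 + (15*32)*25 = -36*17 + 480*25 = -612 + 12000 = 11388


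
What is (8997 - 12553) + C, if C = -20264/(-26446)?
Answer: -47010856/13223 ≈ -3555.2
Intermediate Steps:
C = 10132/13223 (C = -20264*(-1/26446) = 10132/13223 ≈ 0.76624)
(8997 - 12553) + C = (8997 - 12553) + 10132/13223 = -3556 + 10132/13223 = -47010856/13223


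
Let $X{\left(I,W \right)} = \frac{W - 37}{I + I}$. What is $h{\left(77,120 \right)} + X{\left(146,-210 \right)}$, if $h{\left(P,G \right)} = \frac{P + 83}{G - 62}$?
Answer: $\frac{16197}{8468} \approx 1.9127$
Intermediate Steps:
$X{\left(I,W \right)} = \frac{-37 + W}{2 I}$
$h{\left(P,G \right)} = \frac{83 + P}{-62 + G}$
$h{\left(77,120 \right)} + X{\left(146,-210 \right)} = \frac{83 + 77}{-62 + 120} + \frac{-37 - 210}{2 \cdot 146} = \frac{1}{58} \cdot 160 + \frac{1}{2} \cdot \frac{1}{146} \left(-247\right) = \frac{1}{58} \cdot 160 - \frac{247}{292} = \frac{80}{29} - \frac{247}{292} = \frac{16197}{8468}$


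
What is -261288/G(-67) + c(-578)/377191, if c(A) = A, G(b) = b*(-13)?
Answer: -98555985446/328533361 ≈ -299.99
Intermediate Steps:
G(b) = -13*b
-261288/G(-67) + c(-578)/377191 = -261288/((-13*(-67))) - 578/377191 = -261288/871 - 578*1/377191 = -261288*1/871 - 578/377191 = -261288/871 - 578/377191 = -98555985446/328533361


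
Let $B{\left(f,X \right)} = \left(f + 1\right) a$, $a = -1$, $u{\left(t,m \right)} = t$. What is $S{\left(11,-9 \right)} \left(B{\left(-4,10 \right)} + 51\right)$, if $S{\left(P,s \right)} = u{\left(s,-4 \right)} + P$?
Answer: $108$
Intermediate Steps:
$S{\left(P,s \right)} = P + s$ ($S{\left(P,s \right)} = s + P = P + s$)
$B{\left(f,X \right)} = -1 - f$ ($B{\left(f,X \right)} = \left(f + 1\right) \left(-1\right) = \left(1 + f\right) \left(-1\right) = -1 - f$)
$S{\left(11,-9 \right)} \left(B{\left(-4,10 \right)} + 51\right) = \left(11 - 9\right) \left(\left(-1 - -4\right) + 51\right) = 2 \left(\left(-1 + 4\right) + 51\right) = 2 \left(3 + 51\right) = 2 \cdot 54 = 108$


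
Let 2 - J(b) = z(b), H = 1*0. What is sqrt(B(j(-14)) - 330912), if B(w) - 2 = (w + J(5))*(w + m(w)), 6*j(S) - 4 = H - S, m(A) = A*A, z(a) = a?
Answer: I*sqrt(330910) ≈ 575.25*I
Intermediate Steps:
H = 0
m(A) = A**2
J(b) = 2 - b
j(S) = 2/3 - S/6 (j(S) = 2/3 + (0 - S)/6 = 2/3 + (-S)/6 = 2/3 - S/6)
B(w) = 2 + (-3 + w)*(w + w**2) (B(w) = 2 + (w + (2 - 1*5))*(w + w**2) = 2 + (w + (2 - 5))*(w + w**2) = 2 + (w - 3)*(w + w**2) = 2 + (-3 + w)*(w + w**2))
sqrt(B(j(-14)) - 330912) = sqrt((2 + (2/3 - 1/6*(-14))**3 - 3*(2/3 - 1/6*(-14)) - 2*(2/3 - 1/6*(-14))**2) - 330912) = sqrt((2 + (2/3 + 7/3)**3 - 3*(2/3 + 7/3) - 2*(2/3 + 7/3)**2) - 330912) = sqrt((2 + 3**3 - 3*3 - 2*3**2) - 330912) = sqrt((2 + 27 - 9 - 2*9) - 330912) = sqrt((2 + 27 - 9 - 18) - 330912) = sqrt(2 - 330912) = sqrt(-330910) = I*sqrt(330910)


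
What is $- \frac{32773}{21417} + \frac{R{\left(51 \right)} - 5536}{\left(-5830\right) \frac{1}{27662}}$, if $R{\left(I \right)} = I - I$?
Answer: $\frac{149070021107}{5675505} \approx 26266.0$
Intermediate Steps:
$R{\left(I \right)} = 0$
$- \frac{32773}{21417} + \frac{R{\left(51 \right)} - 5536}{\left(-5830\right) \frac{1}{27662}} = - \frac{32773}{21417} + \frac{0 - 5536}{\left(-5830\right) \frac{1}{27662}} = \left(-32773\right) \frac{1}{21417} - \frac{5536}{\left(-5830\right) \frac{1}{27662}} = - \frac{32773}{21417} - \frac{5536}{- \frac{2915}{13831}} = - \frac{32773}{21417} - - \frac{76568416}{2915} = - \frac{32773}{21417} + \frac{76568416}{2915} = \frac{149070021107}{5675505}$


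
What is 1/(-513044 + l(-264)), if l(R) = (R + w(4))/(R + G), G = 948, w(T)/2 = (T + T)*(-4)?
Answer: -171/87730606 ≈ -1.9491e-6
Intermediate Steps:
w(T) = -16*T (w(T) = 2*((T + T)*(-4)) = 2*((2*T)*(-4)) = 2*(-8*T) = -16*T)
l(R) = (-64 + R)/(948 + R) (l(R) = (R - 16*4)/(R + 948) = (R - 64)/(948 + R) = (-64 + R)/(948 + R))
1/(-513044 + l(-264)) = 1/(-513044 + (-64 - 264)/(948 - 264)) = 1/(-513044 - 328/684) = 1/(-513044 + (1/684)*(-328)) = 1/(-513044 - 82/171) = 1/(-87730606/171) = -171/87730606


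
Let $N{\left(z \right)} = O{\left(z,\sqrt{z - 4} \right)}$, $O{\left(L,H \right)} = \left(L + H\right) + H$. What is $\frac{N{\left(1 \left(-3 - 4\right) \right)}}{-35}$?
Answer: $\frac{1}{5} - \frac{2 i \sqrt{11}}{35} \approx 0.2 - 0.18952 i$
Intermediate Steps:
$O{\left(L,H \right)} = L + 2 H$ ($O{\left(L,H \right)} = \left(H + L\right) + H = L + 2 H$)
$N{\left(z \right)} = z + 2 \sqrt{-4 + z}$ ($N{\left(z \right)} = z + 2 \sqrt{z - 4} = z + 2 \sqrt{-4 + z}$)
$\frac{N{\left(1 \left(-3 - 4\right) \right)}}{-35} = \frac{1 \left(-3 - 4\right) + 2 \sqrt{-4 + 1 \left(-3 - 4\right)}}{-35} = \left(1 \left(-7\right) + 2 \sqrt{-4 + 1 \left(-7\right)}\right) \left(- \frac{1}{35}\right) = \left(-7 + 2 \sqrt{-4 - 7}\right) \left(- \frac{1}{35}\right) = \left(-7 + 2 \sqrt{-11}\right) \left(- \frac{1}{35}\right) = \left(-7 + 2 i \sqrt{11}\right) \left(- \frac{1}{35}\right) = \frac{1}{5} - \frac{2 i \sqrt{11}}{35}$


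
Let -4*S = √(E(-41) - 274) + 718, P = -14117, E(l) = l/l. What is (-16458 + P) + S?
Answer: -61509/2 - I*√273/4 ≈ -30755.0 - 4.1307*I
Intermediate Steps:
E(l) = 1
S = -359/2 - I*√273/4 (S = -(√(1 - 274) + 718)/4 = -(√(-273) + 718)/4 = -(I*√273 + 718)/4 = -(718 + I*√273)/4 = -359/2 - I*√273/4 ≈ -179.5 - 4.1307*I)
(-16458 + P) + S = (-16458 - 14117) + (-359/2 - I*√273/4) = -30575 + (-359/2 - I*√273/4) = -61509/2 - I*√273/4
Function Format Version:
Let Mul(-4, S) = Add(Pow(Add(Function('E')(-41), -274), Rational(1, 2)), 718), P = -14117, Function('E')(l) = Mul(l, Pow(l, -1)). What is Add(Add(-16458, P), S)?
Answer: Add(Rational(-61509, 2), Mul(Rational(-1, 4), I, Pow(273, Rational(1, 2)))) ≈ Add(-30755., Mul(-4.1307, I))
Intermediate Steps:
Function('E')(l) = 1
S = Add(Rational(-359, 2), Mul(Rational(-1, 4), I, Pow(273, Rational(1, 2)))) (S = Mul(Rational(-1, 4), Add(Pow(Add(1, -274), Rational(1, 2)), 718)) = Mul(Rational(-1, 4), Add(Pow(-273, Rational(1, 2)), 718)) = Mul(Rational(-1, 4), Add(Mul(I, Pow(273, Rational(1, 2))), 718)) = Mul(Rational(-1, 4), Add(718, Mul(I, Pow(273, Rational(1, 2))))) = Add(Rational(-359, 2), Mul(Rational(-1, 4), I, Pow(273, Rational(1, 2)))) ≈ Add(-179.50, Mul(-4.1307, I)))
Add(Add(-16458, P), S) = Add(Add(-16458, -14117), Add(Rational(-359, 2), Mul(Rational(-1, 4), I, Pow(273, Rational(1, 2))))) = Add(-30575, Add(Rational(-359, 2), Mul(Rational(-1, 4), I, Pow(273, Rational(1, 2))))) = Add(Rational(-61509, 2), Mul(Rational(-1, 4), I, Pow(273, Rational(1, 2))))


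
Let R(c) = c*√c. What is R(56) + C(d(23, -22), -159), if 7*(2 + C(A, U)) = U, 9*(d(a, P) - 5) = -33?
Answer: -173/7 + 112*√14 ≈ 394.35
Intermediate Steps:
d(a, P) = 4/3 (d(a, P) = 5 + (⅑)*(-33) = 5 - 11/3 = 4/3)
R(c) = c^(3/2)
C(A, U) = -2 + U/7
R(56) + C(d(23, -22), -159) = 56^(3/2) + (-2 + (⅐)*(-159)) = 112*√14 + (-2 - 159/7) = 112*√14 - 173/7 = -173/7 + 112*√14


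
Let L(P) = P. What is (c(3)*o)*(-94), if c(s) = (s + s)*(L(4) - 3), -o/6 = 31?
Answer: 104904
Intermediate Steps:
o = -186 (o = -6*31 = -186)
c(s) = 2*s (c(s) = (s + s)*(4 - 3) = (2*s)*1 = 2*s)
(c(3)*o)*(-94) = ((2*3)*(-186))*(-94) = (6*(-186))*(-94) = -1116*(-94) = 104904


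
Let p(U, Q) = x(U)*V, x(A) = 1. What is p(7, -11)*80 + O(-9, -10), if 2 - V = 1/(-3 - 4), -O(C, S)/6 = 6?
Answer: 948/7 ≈ 135.43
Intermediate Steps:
O(C, S) = -36 (O(C, S) = -6*6 = -36)
V = 15/7 (V = 2 - 1/(-3 - 4) = 2 - 1/(-7) = 2 - 1*(-⅐) = 2 + ⅐ = 15/7 ≈ 2.1429)
p(U, Q) = 15/7 (p(U, Q) = 1*(15/7) = 15/7)
p(7, -11)*80 + O(-9, -10) = (15/7)*80 - 36 = 1200/7 - 36 = 948/7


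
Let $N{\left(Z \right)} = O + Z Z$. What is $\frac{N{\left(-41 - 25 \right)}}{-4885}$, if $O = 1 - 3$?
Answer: $- \frac{4354}{4885} \approx -0.8913$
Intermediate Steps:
$O = -2$
$N{\left(Z \right)} = -2 + Z^{2}$ ($N{\left(Z \right)} = -2 + Z Z = -2 + Z^{2}$)
$\frac{N{\left(-41 - 25 \right)}}{-4885} = \frac{-2 + \left(-41 - 25\right)^{2}}{-4885} = \left(-2 + \left(-66\right)^{2}\right) \left(- \frac{1}{4885}\right) = \left(-2 + 4356\right) \left(- \frac{1}{4885}\right) = 4354 \left(- \frac{1}{4885}\right) = - \frac{4354}{4885}$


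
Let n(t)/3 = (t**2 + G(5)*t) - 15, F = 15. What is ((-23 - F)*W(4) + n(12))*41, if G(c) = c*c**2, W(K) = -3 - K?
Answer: 211273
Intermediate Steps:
G(c) = c**3
n(t) = -45 + 3*t**2 + 375*t (n(t) = 3*((t**2 + 5**3*t) - 15) = 3*((t**2 + 125*t) - 15) = 3*(-15 + t**2 + 125*t) = -45 + 3*t**2 + 375*t)
((-23 - F)*W(4) + n(12))*41 = ((-23 - 1*15)*(-3 - 1*4) + (-45 + 3*12**2 + 375*12))*41 = ((-23 - 15)*(-3 - 4) + (-45 + 3*144 + 4500))*41 = (-38*(-7) + (-45 + 432 + 4500))*41 = (266 + 4887)*41 = 5153*41 = 211273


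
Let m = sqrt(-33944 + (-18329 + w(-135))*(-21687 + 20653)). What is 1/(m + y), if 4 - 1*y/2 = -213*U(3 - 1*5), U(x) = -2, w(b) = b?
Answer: 211/4586374 + sqrt(4764458)/9172748 ≈ 0.00028397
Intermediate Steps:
y = -844 (y = 8 - (-426)*(-2) = 8 - 2*426 = 8 - 852 = -844)
m = 2*sqrt(4764458) (m = sqrt(-33944 + (-18329 - 135)*(-21687 + 20653)) = sqrt(-33944 - 18464*(-1034)) = sqrt(-33944 + 19091776) = sqrt(19057832) = 2*sqrt(4764458) ≈ 4365.5)
1/(m + y) = 1/(2*sqrt(4764458) - 844) = 1/(-844 + 2*sqrt(4764458))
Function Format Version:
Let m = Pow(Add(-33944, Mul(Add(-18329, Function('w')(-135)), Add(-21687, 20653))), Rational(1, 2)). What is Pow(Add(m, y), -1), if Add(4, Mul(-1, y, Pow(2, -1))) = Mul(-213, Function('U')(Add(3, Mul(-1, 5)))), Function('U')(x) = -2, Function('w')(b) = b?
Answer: Add(Rational(211, 4586374), Mul(Rational(1, 9172748), Pow(4764458, Rational(1, 2)))) ≈ 0.00028397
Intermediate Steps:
y = -844 (y = Add(8, Mul(-2, Mul(-213, -2))) = Add(8, Mul(-2, 426)) = Add(8, -852) = -844)
m = Mul(2, Pow(4764458, Rational(1, 2))) (m = Pow(Add(-33944, Mul(Add(-18329, -135), Add(-21687, 20653))), Rational(1, 2)) = Pow(Add(-33944, Mul(-18464, -1034)), Rational(1, 2)) = Pow(Add(-33944, 19091776), Rational(1, 2)) = Pow(19057832, Rational(1, 2)) = Mul(2, Pow(4764458, Rational(1, 2))) ≈ 4365.5)
Pow(Add(m, y), -1) = Pow(Add(Mul(2, Pow(4764458, Rational(1, 2))), -844), -1) = Pow(Add(-844, Mul(2, Pow(4764458, Rational(1, 2)))), -1)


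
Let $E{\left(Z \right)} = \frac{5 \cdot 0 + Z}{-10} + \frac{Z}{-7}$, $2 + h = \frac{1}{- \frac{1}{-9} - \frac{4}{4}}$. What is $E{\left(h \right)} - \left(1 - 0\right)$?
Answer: $- \frac{27}{112} \approx -0.24107$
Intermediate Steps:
$h = - \frac{25}{8}$ ($h = -2 + \frac{1}{- \frac{1}{-9} - \frac{4}{4}} = -2 + \frac{1}{\left(-1\right) \left(- \frac{1}{9}\right) - 1} = -2 + \frac{1}{\frac{1}{9} - 1} = -2 + \frac{1}{- \frac{8}{9}} = -2 - \frac{9}{8} = - \frac{25}{8} \approx -3.125$)
$E{\left(Z \right)} = - \frac{17 Z}{70}$ ($E{\left(Z \right)} = \left(0 + Z\right) \left(- \frac{1}{10}\right) + Z \left(- \frac{1}{7}\right) = Z \left(- \frac{1}{10}\right) - \frac{Z}{7} = - \frac{Z}{10} - \frac{Z}{7} = - \frac{17 Z}{70}$)
$E{\left(h \right)} - \left(1 - 0\right) = \left(- \frac{17}{70}\right) \left(- \frac{25}{8}\right) - \left(1 - 0\right) = \frac{85}{112} - \left(1 + 0\right) = \frac{85}{112} - 1 = - \frac{27}{112}$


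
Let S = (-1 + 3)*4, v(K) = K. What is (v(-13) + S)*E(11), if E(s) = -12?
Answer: 60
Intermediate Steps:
S = 8 (S = 2*4 = 8)
(v(-13) + S)*E(11) = (-13 + 8)*(-12) = -5*(-12) = 60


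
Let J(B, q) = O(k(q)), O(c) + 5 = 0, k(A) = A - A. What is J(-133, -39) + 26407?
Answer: 26402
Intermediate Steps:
k(A) = 0
O(c) = -5 (O(c) = -5 + 0 = -5)
J(B, q) = -5
J(-133, -39) + 26407 = -5 + 26407 = 26402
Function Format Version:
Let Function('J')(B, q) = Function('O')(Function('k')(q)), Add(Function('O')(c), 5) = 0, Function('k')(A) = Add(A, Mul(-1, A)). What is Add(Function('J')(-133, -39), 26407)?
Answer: 26402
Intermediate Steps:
Function('k')(A) = 0
Function('O')(c) = -5 (Function('O')(c) = Add(-5, 0) = -5)
Function('J')(B, q) = -5
Add(Function('J')(-133, -39), 26407) = Add(-5, 26407) = 26402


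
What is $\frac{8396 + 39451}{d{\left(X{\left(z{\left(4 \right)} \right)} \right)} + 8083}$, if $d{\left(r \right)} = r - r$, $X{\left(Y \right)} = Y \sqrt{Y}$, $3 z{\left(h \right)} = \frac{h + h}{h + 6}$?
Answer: $\frac{47847}{8083} \approx 5.9195$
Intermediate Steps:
$z{\left(h \right)} = \frac{2 h}{3 \left(6 + h\right)}$ ($z{\left(h \right)} = \frac{\left(h + h\right) \frac{1}{h + 6}}{3} = \frac{2 h \frac{1}{6 + h}}{3} = \frac{2 h}{3 \left(6 + h\right)}$)
$X{\left(Y \right)} = Y^{\frac{3}{2}}$
$d{\left(r \right)} = 0$
$\frac{8396 + 39451}{d{\left(X{\left(z{\left(4 \right)} \right)} \right)} + 8083} = \frac{8396 + 39451}{0 + 8083} = \frac{47847}{8083}$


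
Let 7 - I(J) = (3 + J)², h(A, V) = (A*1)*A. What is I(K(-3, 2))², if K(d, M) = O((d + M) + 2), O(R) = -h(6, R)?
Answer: 1170724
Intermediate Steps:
h(A, V) = A² (h(A, V) = A*A = A²)
O(R) = -36 (O(R) = -1*6² = -1*36 = -36)
K(d, M) = -36
I(J) = 7 - (3 + J)²
I(K(-3, 2))² = (7 - (3 - 36)²)² = (7 - 1*(-33)²)² = (7 - 1*1089)² = (7 - 1089)² = (-1082)² = 1170724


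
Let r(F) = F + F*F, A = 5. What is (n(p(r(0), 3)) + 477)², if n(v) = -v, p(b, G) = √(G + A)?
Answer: 227537 - 1908*√2 ≈ 2.2484e+5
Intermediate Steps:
r(F) = F + F²
p(b, G) = √(5 + G) (p(b, G) = √(G + 5) = √(5 + G))
(n(p(r(0), 3)) + 477)² = (-√(5 + 3) + 477)² = (-√8 + 477)² = (-2*√2 + 477)² = (477 - 2*√2)²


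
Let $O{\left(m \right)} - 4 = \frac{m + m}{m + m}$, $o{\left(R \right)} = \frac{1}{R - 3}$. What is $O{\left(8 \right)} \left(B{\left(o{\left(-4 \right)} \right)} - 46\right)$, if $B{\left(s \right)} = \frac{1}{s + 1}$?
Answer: $- \frac{1345}{6} \approx -224.17$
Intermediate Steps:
$o{\left(R \right)} = \frac{1}{-3 + R}$
$O{\left(m \right)} = 5$ ($O{\left(m \right)} = 4 + \frac{m + m}{m + m} = 4 + \frac{2 m}{2 m} = 4 + 2 m \frac{1}{2 m} = 4 + 1 = 5$)
$B{\left(s \right)} = \frac{1}{1 + s}$
$O{\left(8 \right)} \left(B{\left(o{\left(-4 \right)} \right)} - 46\right) = 5 \left(\frac{1}{1 + \frac{1}{-3 - 4}} - 46\right) = 5 \left(\frac{1}{1 + \frac{1}{-7}} - 46\right) = 5 \left(\frac{1}{1 - \frac{1}{7}} - 46\right) = 5 \left(\frac{1}{\frac{6}{7}} - 46\right) = 5 \left(\frac{7}{6} - 46\right) = 5 \left(- \frac{269}{6}\right) = - \frac{1345}{6}$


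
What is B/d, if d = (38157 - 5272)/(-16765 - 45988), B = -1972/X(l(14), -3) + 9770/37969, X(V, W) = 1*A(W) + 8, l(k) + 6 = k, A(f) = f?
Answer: 4695557107554/6243052825 ≈ 752.13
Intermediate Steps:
l(k) = -6 + k
X(V, W) = 8 + W (X(V, W) = 1*W + 8 = W + 8 = 8 + W)
B = -74826018/189845 (B = -1972/(8 - 3) + 9770/37969 = -1972/5 + 9770*(1/37969) = -1972*⅕ + 9770/37969 = -1972/5 + 9770/37969 = -74826018/189845 ≈ -394.14)
d = -32885/62753 (d = 32885/(-62753) = 32885*(-1/62753) = -32885/62753 ≈ -0.52404)
B/d = -74826018/(189845*(-32885/62753)) = -74826018/189845*(-62753/32885) = 4695557107554/6243052825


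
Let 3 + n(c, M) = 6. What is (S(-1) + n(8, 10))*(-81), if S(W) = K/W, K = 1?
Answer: -162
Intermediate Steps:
n(c, M) = 3 (n(c, M) = -3 + 6 = 3)
S(W) = 1/W
(S(-1) + n(8, 10))*(-81) = (1/(-1) + 3)*(-81) = (-1 + 3)*(-81) = 2*(-81) = -162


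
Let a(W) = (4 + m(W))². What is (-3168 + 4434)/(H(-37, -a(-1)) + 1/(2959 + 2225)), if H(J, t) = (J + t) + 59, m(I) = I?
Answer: 6562944/67393 ≈ 97.383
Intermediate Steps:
a(W) = (4 + W)²
H(J, t) = 59 + J + t
(-3168 + 4434)/(H(-37, -a(-1)) + 1/(2959 + 2225)) = (-3168 + 4434)/((59 - 37 - (4 - 1)²) + 1/(2959 + 2225)) = 1266/((59 - 37 - 1*3²) + 1/5184) = 1266/((59 - 37 - 1*9) + 1/5184) = 1266/((59 - 37 - 9) + 1/5184) = 1266/(13 + 1/5184) = 1266/(67393/5184) = 1266*(5184/67393) = 6562944/67393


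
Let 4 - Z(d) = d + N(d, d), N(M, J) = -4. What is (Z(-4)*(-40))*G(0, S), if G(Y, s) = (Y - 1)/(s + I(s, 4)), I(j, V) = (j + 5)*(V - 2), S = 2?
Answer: 30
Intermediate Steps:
Z(d) = 8 - d (Z(d) = 4 - (d - 4) = 4 - (-4 + d) = 4 + (4 - d) = 8 - d)
I(j, V) = (-2 + V)*(5 + j) (I(j, V) = (5 + j)*(-2 + V) = (-2 + V)*(5 + j))
G(Y, s) = (-1 + Y)/(10 + 3*s) (G(Y, s) = (Y - 1)/(s + (-10 - 2*s + 5*4 + 4*s)) = (-1 + Y)/(s + (-10 - 2*s + 20 + 4*s)) = (-1 + Y)/(s + (10 + 2*s)) = (-1 + Y)/(10 + 3*s))
(Z(-4)*(-40))*G(0, S) = ((8 - 1*(-4))*(-40))*((-1 + 0)/(10 + 3*2)) = ((8 + 4)*(-40))*(-1/(10 + 6)) = (12*(-40))*(-1/16) = -30*(-1) = -480*(-1/16) = 30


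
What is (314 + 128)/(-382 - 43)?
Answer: -26/25 ≈ -1.0400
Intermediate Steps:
(314 + 128)/(-382 - 43) = 442/(-425) = 442*(-1/425) = -26/25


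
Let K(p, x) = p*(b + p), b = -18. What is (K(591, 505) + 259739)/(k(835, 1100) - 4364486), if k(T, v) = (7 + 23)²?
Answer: -299191/2181793 ≈ -0.13713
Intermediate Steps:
k(T, v) = 900 (k(T, v) = 30² = 900)
K(p, x) = p*(-18 + p)
(K(591, 505) + 259739)/(k(835, 1100) - 4364486) = (591*(-18 + 591) + 259739)/(900 - 4364486) = (591*573 + 259739)/(-4363586) = (338643 + 259739)*(-1/4363586) = 598382*(-1/4363586) = -299191/2181793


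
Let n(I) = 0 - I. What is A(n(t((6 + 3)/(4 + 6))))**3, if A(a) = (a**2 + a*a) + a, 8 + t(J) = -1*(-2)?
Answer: 474552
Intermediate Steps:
t(J) = -6 (t(J) = -8 - 1*(-2) = -8 + 2 = -6)
n(I) = -I
A(a) = a + 2*a**2 (A(a) = (a**2 + a**2) + a = 2*a**2 + a = a + 2*a**2)
A(n(t((6 + 3)/(4 + 6))))**3 = ((-1*(-6))*(1 + 2*(-1*(-6))))**3 = (6*(1 + 2*6))**3 = (6*(1 + 12))**3 = (6*13)**3 = 78**3 = 474552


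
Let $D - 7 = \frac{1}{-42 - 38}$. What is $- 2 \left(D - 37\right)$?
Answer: $\frac{2401}{40} \approx 60.025$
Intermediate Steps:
$D = \frac{559}{80}$ ($D = 7 + \frac{1}{-42 - 38} = 7 + \frac{1}{-80} = 7 - \frac{1}{80} = \frac{559}{80} \approx 6.9875$)
$- 2 \left(D - 37\right) = - 2 \left(\frac{559}{80} - 37\right) = \left(-2\right) \left(- \frac{2401}{80}\right) = \frac{2401}{40}$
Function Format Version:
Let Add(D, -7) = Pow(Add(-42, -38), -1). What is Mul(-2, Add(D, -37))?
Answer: Rational(2401, 40) ≈ 60.025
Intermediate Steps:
D = Rational(559, 80) (D = Add(7, Pow(Add(-42, -38), -1)) = Add(7, Pow(-80, -1)) = Add(7, Rational(-1, 80)) = Rational(559, 80) ≈ 6.9875)
Mul(-2, Add(D, -37)) = Mul(-2, Add(Rational(559, 80), -37)) = Mul(-2, Rational(-2401, 80)) = Rational(2401, 40)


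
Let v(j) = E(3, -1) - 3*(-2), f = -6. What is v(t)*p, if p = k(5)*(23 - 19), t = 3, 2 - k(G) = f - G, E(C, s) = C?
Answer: 468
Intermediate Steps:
k(G) = 8 + G (k(G) = 2 - (-6 - G) = 2 + (6 + G) = 8 + G)
v(j) = 9 (v(j) = 3 - 3*(-2) = 3 + 6 = 9)
p = 52 (p = (8 + 5)*(23 - 19) = 13*4 = 52)
v(t)*p = 9*52 = 468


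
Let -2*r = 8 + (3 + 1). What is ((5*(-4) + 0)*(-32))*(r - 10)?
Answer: -10240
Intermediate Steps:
r = -6 (r = -(8 + (3 + 1))/2 = -(8 + 4)/2 = -½*12 = -6)
((5*(-4) + 0)*(-32))*(r - 10) = ((5*(-4) + 0)*(-32))*(-6 - 10) = ((-20 + 0)*(-32))*(-16) = -20*(-32)*(-16) = 640*(-16) = -10240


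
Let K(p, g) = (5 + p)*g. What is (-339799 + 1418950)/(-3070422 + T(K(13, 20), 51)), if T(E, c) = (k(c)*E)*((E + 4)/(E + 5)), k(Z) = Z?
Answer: -26259341/74268066 ≈ -0.35358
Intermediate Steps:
K(p, g) = g*(5 + p)
T(E, c) = E*c*(4 + E)/(5 + E) (T(E, c) = (c*E)*((E + 4)/(E + 5)) = (E*c)*((4 + E)/(5 + E)) = E*c*(4 + E)/(5 + E))
(-339799 + 1418950)/(-3070422 + T(K(13, 20), 51)) = (-339799 + 1418950)/(-3070422 + (20*(5 + 13))*51*(4 + 20*(5 + 13))/(5 + 20*(5 + 13))) = 1079151/(-3070422 + (20*18)*51*(4 + 20*18)/(5 + 20*18)) = 1079151/(-3070422 + 360*51*(4 + 360)/(5 + 360)) = 1079151/(-3070422 + 360*51*364/365) = 1079151/(-3070422 + 360*51*(1/365)*364) = 1079151/(-3070422 + 1336608/73) = 1079151/(-222804198/73) = 1079151*(-73/222804198) = -26259341/74268066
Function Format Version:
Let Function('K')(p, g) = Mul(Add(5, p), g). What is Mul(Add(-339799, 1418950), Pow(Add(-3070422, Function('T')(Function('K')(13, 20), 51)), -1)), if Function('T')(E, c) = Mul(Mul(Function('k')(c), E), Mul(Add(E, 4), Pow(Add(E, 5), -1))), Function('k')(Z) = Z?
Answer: Rational(-26259341, 74268066) ≈ -0.35358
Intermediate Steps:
Function('K')(p, g) = Mul(g, Add(5, p))
Function('T')(E, c) = Mul(E, c, Pow(Add(5, E), -1), Add(4, E)) (Function('T')(E, c) = Mul(Mul(c, E), Mul(Add(E, 4), Pow(Add(E, 5), -1))) = Mul(Mul(E, c), Mul(Add(4, E), Pow(Add(5, E), -1))) = Mul(Mul(E, c), Mul(Pow(Add(5, E), -1), Add(4, E))) = Mul(E, c, Pow(Add(5, E), -1), Add(4, E)))
Mul(Add(-339799, 1418950), Pow(Add(-3070422, Function('T')(Function('K')(13, 20), 51)), -1)) = Mul(Add(-339799, 1418950), Pow(Add(-3070422, Mul(Mul(20, Add(5, 13)), 51, Pow(Add(5, Mul(20, Add(5, 13))), -1), Add(4, Mul(20, Add(5, 13))))), -1)) = Mul(1079151, Pow(Add(-3070422, Mul(Mul(20, 18), 51, Pow(Add(5, Mul(20, 18)), -1), Add(4, Mul(20, 18)))), -1)) = Mul(1079151, Pow(Add(-3070422, Mul(360, 51, Pow(Add(5, 360), -1), Add(4, 360))), -1)) = Mul(1079151, Pow(Add(-3070422, Mul(360, 51, Pow(365, -1), 364)), -1)) = Mul(1079151, Pow(Add(-3070422, Mul(360, 51, Rational(1, 365), 364)), -1)) = Mul(1079151, Pow(Add(-3070422, Rational(1336608, 73)), -1)) = Mul(1079151, Pow(Rational(-222804198, 73), -1)) = Mul(1079151, Rational(-73, 222804198)) = Rational(-26259341, 74268066)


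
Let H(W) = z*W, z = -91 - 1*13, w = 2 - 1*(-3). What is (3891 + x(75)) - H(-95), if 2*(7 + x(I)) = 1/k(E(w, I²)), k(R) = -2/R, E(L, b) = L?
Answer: -23989/4 ≈ -5997.3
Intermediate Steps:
w = 5 (w = 2 + 3 = 5)
z = -104 (z = -91 - 13 = -104)
x(I) = -33/4 (x(I) = -7 + 1/(2*((-2/5))) = -7 + 1/(2*((-2*⅕))) = -7 + 1/(2*(-⅖)) = -7 + (½)*(-5/2) = -7 - 5/4 = -33/4)
H(W) = -104*W
(3891 + x(75)) - H(-95) = (3891 - 33/4) - (-104)*(-95) = 15531/4 - 1*9880 = 15531/4 - 9880 = -23989/4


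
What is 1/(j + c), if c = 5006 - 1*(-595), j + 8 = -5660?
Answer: -1/67 ≈ -0.014925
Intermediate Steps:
j = -5668 (j = -8 - 5660 = -5668)
c = 5601 (c = 5006 + 595 = 5601)
1/(j + c) = 1/(-5668 + 5601) = 1/(-67) = -1/67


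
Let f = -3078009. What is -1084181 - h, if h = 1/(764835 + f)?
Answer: -2507899300493/2313174 ≈ -1.0842e+6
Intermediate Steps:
h = -1/2313174 (h = 1/(764835 - 3078009) = 1/(-2313174) = -1/2313174 ≈ -4.3231e-7)
-1084181 - h = -1084181 - 1*(-1/2313174) = -1084181 + 1/2313174 = -2507899300493/2313174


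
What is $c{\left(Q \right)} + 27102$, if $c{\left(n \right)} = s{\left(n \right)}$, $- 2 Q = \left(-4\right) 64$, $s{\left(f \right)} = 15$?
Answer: $27117$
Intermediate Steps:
$Q = 128$ ($Q = - \frac{\left(-4\right) 64}{2} = \left(- \frac{1}{2}\right) \left(-256\right) = 128$)
$c{\left(n \right)} = 15$
$c{\left(Q \right)} + 27102 = 15 + 27102 = 27117$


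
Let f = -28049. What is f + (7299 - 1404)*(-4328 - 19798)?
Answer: -142250819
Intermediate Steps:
f + (7299 - 1404)*(-4328 - 19798) = -28049 + (7299 - 1404)*(-4328 - 19798) = -28049 + 5895*(-24126) = -28049 - 142222770 = -142250819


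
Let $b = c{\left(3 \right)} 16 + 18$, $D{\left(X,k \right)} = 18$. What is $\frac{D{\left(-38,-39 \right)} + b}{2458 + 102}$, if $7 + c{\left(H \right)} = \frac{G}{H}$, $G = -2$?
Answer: $- \frac{13}{384} \approx -0.033854$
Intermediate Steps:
$c{\left(H \right)} = -7 - \frac{2}{H}$
$b = - \frac{314}{3}$ ($b = \left(-7 - \frac{2}{3}\right) 16 + 18 = \left(- \frac{23}{3}\right) 16 + 18 = - \frac{368}{3} + 18 = - \frac{314}{3} \approx -104.67$)
$\frac{D{\left(-38,-39 \right)} + b}{2458 + 102} = \frac{18 - \frac{314}{3}}{2458 + 102} = - \frac{260}{3 \cdot 2560} = \left(- \frac{260}{3}\right) \frac{1}{2560} = - \frac{13}{384}$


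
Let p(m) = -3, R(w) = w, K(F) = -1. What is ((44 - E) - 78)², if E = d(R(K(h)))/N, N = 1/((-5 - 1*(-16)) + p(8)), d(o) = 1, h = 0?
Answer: 1764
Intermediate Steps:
N = ⅛ (N = 1/((-5 - 1*(-16)) - 3) = 1/((-5 + 16) - 3) = 1/(11 - 3) = 1/8 = ⅛ ≈ 0.12500)
E = 8 (E = 1/(⅛) = 1*8 = 8)
((44 - E) - 78)² = ((44 - 1*8) - 78)² = ((44 - 8) - 78)² = (36 - 78)² = (-42)² = 1764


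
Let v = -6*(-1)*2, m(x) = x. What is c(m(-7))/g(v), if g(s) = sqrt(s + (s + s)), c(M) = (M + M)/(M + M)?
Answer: 1/6 ≈ 0.16667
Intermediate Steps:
c(M) = 1 (c(M) = (2*M)/((2*M)) = (2*M)*(1/(2*M)) = 1)
v = 12 (v = 6*2 = 12)
g(s) = sqrt(3)*sqrt(s) (g(s) = sqrt(s + 2*s) = sqrt(3*s) = sqrt(3)*sqrt(s))
c(m(-7))/g(v) = 1/(sqrt(3)*sqrt(12)) = 1/(sqrt(3)*(2*sqrt(3))) = 1/6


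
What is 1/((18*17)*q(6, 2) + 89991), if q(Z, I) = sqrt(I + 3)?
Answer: 1111/99974221 - 34*sqrt(5)/899767989 ≈ 1.1028e-5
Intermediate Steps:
q(Z, I) = sqrt(3 + I)
1/((18*17)*q(6, 2) + 89991) = 1/((18*17)*sqrt(3 + 2) + 89991) = 1/(306*sqrt(5) + 89991) = 1/(89991 + 306*sqrt(5))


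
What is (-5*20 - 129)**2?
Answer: 52441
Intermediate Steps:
(-5*20 - 129)**2 = (-100 - 129)**2 = (-229)**2 = 52441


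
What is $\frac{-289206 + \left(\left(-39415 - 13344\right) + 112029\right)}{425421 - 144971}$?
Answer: $- \frac{114968}{140225} \approx -0.81988$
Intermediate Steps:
$\frac{-289206 + \left(\left(-39415 - 13344\right) + 112029\right)}{425421 - 144971} = \frac{-289206 + \left(-52759 + 112029\right)}{280450} = \left(-289206 + 59270\right) \frac{1}{280450} = \left(-229936\right) \frac{1}{280450} = - \frac{114968}{140225}$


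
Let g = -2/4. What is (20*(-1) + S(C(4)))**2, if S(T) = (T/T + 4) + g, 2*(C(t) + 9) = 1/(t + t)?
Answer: 961/4 ≈ 240.25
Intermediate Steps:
g = -1/2 (g = -2*1/4 = -1/2 ≈ -0.50000)
C(t) = -9 + 1/(4*t) (C(t) = -9 + 1/(2*(t + t)) = -9 + 1/(2*((2*t))) = -9 + (1/(2*t))/2 = -9 + 1/(4*t))
S(T) = 9/2 (S(T) = (T/T + 4) - 1/2 = (1 + 4) - 1/2 = 5 - 1/2 = 9/2)
(20*(-1) + S(C(4)))**2 = (20*(-1) + 9/2)**2 = (-20 + 9/2)**2 = (-31/2)**2 = 961/4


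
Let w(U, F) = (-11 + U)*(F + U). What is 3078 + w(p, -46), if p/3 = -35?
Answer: 20594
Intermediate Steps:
p = -105 (p = 3*(-35) = -105)
3078 + w(p, -46) = 3078 + ((-105)**2 - 11*(-46) - 11*(-105) - 46*(-105)) = 3078 + (11025 + 506 + 1155 + 4830) = 3078 + 17516 = 20594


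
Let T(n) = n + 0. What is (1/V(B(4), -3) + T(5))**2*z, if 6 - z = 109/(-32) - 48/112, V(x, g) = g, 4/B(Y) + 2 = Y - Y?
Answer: 15421/72 ≈ 214.18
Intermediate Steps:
B(Y) = -2 (B(Y) = 4/(-2 + (Y - Y)) = 4/(-2 + 0) = 4/(-2) = 4*(-1/2) = -2)
T(n) = n
z = 2203/224 (z = 6 - (109/(-32) - 48/112) = 6 - (109*(-1/32) - 48*1/112) = 6 - (-109/32 - 3/7) = 6 - 1*(-859/224) = 6 + 859/224 = 2203/224 ≈ 9.8348)
(1/V(B(4), -3) + T(5))**2*z = (1/(-3) + 5)**2*(2203/224) = (-1/3 + 5)**2*(2203/224) = (14/3)**2*(2203/224) = (196/9)*(2203/224) = 15421/72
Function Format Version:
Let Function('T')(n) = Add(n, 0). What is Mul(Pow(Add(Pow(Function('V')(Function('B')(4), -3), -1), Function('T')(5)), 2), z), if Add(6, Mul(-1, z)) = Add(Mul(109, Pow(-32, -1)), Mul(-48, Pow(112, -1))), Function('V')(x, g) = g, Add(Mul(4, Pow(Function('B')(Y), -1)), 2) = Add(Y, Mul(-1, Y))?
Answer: Rational(15421, 72) ≈ 214.18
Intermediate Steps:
Function('B')(Y) = -2 (Function('B')(Y) = Mul(4, Pow(Add(-2, Add(Y, Mul(-1, Y))), -1)) = Mul(4, Pow(Add(-2, 0), -1)) = Mul(4, Pow(-2, -1)) = Mul(4, Rational(-1, 2)) = -2)
Function('T')(n) = n
z = Rational(2203, 224) (z = Add(6, Mul(-1, Add(Mul(109, Pow(-32, -1)), Mul(-48, Pow(112, -1))))) = Add(6, Mul(-1, Add(Mul(109, Rational(-1, 32)), Mul(-48, Rational(1, 112))))) = Add(6, Mul(-1, Add(Rational(-109, 32), Rational(-3, 7)))) = Add(6, Mul(-1, Rational(-859, 224))) = Add(6, Rational(859, 224)) = Rational(2203, 224) ≈ 9.8348)
Mul(Pow(Add(Pow(Function('V')(Function('B')(4), -3), -1), Function('T')(5)), 2), z) = Mul(Pow(Add(Pow(-3, -1), 5), 2), Rational(2203, 224)) = Mul(Pow(Add(Rational(-1, 3), 5), 2), Rational(2203, 224)) = Mul(Pow(Rational(14, 3), 2), Rational(2203, 224)) = Mul(Rational(196, 9), Rational(2203, 224)) = Rational(15421, 72)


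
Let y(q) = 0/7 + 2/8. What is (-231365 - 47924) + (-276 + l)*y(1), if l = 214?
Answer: -558609/2 ≈ -2.7930e+5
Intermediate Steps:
y(q) = ¼ (y(q) = 0*(⅐) + 2*(⅛) = 0 + ¼ = ¼)
(-231365 - 47924) + (-276 + l)*y(1) = (-231365 - 47924) + (-276 + 214)*(¼) = -279289 - 62*¼ = -279289 - 31/2 = -558609/2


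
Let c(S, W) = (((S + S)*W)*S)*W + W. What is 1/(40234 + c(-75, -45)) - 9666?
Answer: -220592029373/22821439 ≈ -9666.0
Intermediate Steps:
c(S, W) = W + 2*S²*W² (c(S, W) = (((2*S)*W)*S)*W + W = ((2*S*W)*S)*W + W = (2*W*S²)*W + W = 2*S²*W² + W = W + 2*S²*W²)
1/(40234 + c(-75, -45)) - 9666 = 1/(40234 - 45*(1 + 2*(-45)*(-75)²)) - 9666 = 1/(40234 - 45*(1 + 2*(-45)*5625)) - 9666 = 1/(40234 - 45*(1 - 506250)) - 9666 = 1/(40234 - 45*(-506249)) - 9666 = 1/(40234 + 22781205) - 9666 = 1/22821439 - 9666 = -220592029373/22821439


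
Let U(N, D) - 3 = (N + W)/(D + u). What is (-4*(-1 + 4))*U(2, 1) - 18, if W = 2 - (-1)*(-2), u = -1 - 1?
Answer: -30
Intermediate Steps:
u = -2
W = 0 (W = 2 - 1*2 = 2 - 2 = 0)
U(N, D) = 3 + N/(-2 + D) (U(N, D) = 3 + (N + 0)/(D - 2) = 3 + N/(-2 + D))
(-4*(-1 + 4))*U(2, 1) - 18 = (-4*(-1 + 4))*((-6 + 2 + 3*1)/(-2 + 1)) - 18 = (-4*3)*((-6 + 2 + 3)/(-1)) - 18 = -(-12)*(-1) - 18 = -12*1 - 18 = -12 - 18 = -30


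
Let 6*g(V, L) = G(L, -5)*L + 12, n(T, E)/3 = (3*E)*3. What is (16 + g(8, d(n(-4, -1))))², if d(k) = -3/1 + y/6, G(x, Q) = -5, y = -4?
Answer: 143641/324 ≈ 443.34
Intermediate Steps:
n(T, E) = 27*E (n(T, E) = 3*((3*E)*3) = 3*(9*E) = 27*E)
d(k) = -11/3 (d(k) = -3/1 - 4/6 = -3*1 - 4*⅙ = -3 - ⅔ = -11/3)
g(V, L) = 2 - 5*L/6 (g(V, L) = (-5*L + 12)/6 = (12 - 5*L)/6 = 2 - 5*L/6)
(16 + g(8, d(n(-4, -1))))² = (16 + (2 - ⅚*(-11/3)))² = (16 + (2 + 55/18))² = (16 + 91/18)² = (379/18)² = 143641/324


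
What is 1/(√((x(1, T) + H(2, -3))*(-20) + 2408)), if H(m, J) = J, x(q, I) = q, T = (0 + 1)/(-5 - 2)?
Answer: √17/204 ≈ 0.020211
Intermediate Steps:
T = -⅐ (T = 1/(-7) = 1*(-⅐) = -⅐ ≈ -0.14286)
1/(√((x(1, T) + H(2, -3))*(-20) + 2408)) = 1/(√((1 - 3)*(-20) + 2408)) = 1/(√(-2*(-20) + 2408)) = 1/(√(40 + 2408)) = 1/(√2448) = 1/(12*√17) = √17/204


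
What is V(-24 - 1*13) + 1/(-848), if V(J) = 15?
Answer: 12719/848 ≈ 14.999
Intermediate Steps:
V(-24 - 1*13) + 1/(-848) = 15 + 1/(-848) = 15 - 1/848 = 12719/848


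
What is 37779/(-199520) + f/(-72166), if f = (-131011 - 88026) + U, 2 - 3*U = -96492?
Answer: 51837612949/21597840480 ≈ 2.4001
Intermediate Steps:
U = 96494/3 (U = ⅔ - ⅓*(-96492) = ⅔ + 32164 = 96494/3 ≈ 32165.)
f = -560617/3 (f = (-131011 - 88026) + 96494/3 = -219037 + 96494/3 = -560617/3 ≈ -1.8687e+5)
37779/(-199520) + f/(-72166) = 37779/(-199520) - 560617/3/(-72166) = 37779*(-1/199520) - 560617/3*(-1/72166) = -37779/199520 + 560617/216498 = 51837612949/21597840480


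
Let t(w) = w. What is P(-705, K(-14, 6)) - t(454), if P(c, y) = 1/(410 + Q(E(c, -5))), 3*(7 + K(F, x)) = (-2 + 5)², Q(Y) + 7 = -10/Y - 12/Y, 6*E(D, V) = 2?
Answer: -152997/337 ≈ -454.00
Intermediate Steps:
E(D, V) = ⅓ (E(D, V) = (⅙)*2 = ⅓)
Q(Y) = -7 - 22/Y (Q(Y) = -7 + (-10/Y - 12/Y) = -7 - 22/Y)
K(F, x) = -4 (K(F, x) = -7 + (-2 + 5)²/3 = -7 + (⅓)*3² = -7 + (⅓)*9 = -7 + 3 = -4)
P(c, y) = 1/337 (P(c, y) = 1/(410 + (-7 - 22/⅓)) = 1/(410 + (-7 - 22*3)) = 1/(410 + (-7 - 66)) = 1/(410 - 73) = 1/337)
P(-705, K(-14, 6)) - t(454) = 1/337 - 1*454 = 1/337 - 454 = -152997/337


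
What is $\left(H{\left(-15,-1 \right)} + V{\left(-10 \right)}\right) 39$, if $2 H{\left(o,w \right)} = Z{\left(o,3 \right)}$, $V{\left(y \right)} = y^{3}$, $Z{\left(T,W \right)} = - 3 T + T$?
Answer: $-38415$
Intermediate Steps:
$Z{\left(T,W \right)} = - 2 T$
$H{\left(o,w \right)} = - o$ ($H{\left(o,w \right)} = \frac{\left(-2\right) o}{2} = - o$)
$\left(H{\left(-15,-1 \right)} + V{\left(-10 \right)}\right) 39 = \left(\left(-1\right) \left(-15\right) + \left(-10\right)^{3}\right) 39 = \left(15 - 1000\right) 39 = \left(-985\right) 39 = -38415$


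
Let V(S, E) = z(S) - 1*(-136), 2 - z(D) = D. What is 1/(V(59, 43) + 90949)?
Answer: 1/91028 ≈ 1.0986e-5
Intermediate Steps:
z(D) = 2 - D
V(S, E) = 138 - S (V(S, E) = (2 - S) - 1*(-136) = (2 - S) + 136 = 138 - S)
1/(V(59, 43) + 90949) = 1/((138 - 1*59) + 90949) = 1/((138 - 59) + 90949) = 1/(79 + 90949) = 1/91028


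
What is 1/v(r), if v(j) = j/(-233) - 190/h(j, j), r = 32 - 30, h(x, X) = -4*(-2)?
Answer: -932/22143 ≈ -0.042090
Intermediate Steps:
h(x, X) = 8
r = 2
v(j) = -95/4 - j/233 (v(j) = j/(-233) - 190/8 = j*(-1/233) - 190*⅛ = -j/233 - 95/4 = -95/4 - j/233)
1/v(r) = 1/(-95/4 - 1/233*2) = 1/(-95/4 - 2/233) = 1/(-22143/932) = -932/22143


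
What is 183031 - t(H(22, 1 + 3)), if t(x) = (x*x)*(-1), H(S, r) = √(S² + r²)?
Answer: 183531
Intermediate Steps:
t(x) = -x² (t(x) = x²*(-1) = -x²)
183031 - t(H(22, 1 + 3)) = 183031 - (-1)*(√(22² + (1 + 3)²))² = 183031 - (-1)*(√(484 + 4²))² = 183031 - (-1)*(√(484 + 16))² = 183031 - (-1)*(√500)² = 183031 - (-1)*(10*√5)² = 183031 - (-1)*500 = 183031 - 1*(-500) = 183031 + 500 = 183531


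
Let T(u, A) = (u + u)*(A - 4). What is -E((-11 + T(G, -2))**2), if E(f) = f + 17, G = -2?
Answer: -186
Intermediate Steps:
T(u, A) = 2*u*(-4 + A) (T(u, A) = (2*u)*(-4 + A) = 2*u*(-4 + A))
E(f) = 17 + f
-E((-11 + T(G, -2))**2) = -(17 + (-11 + 2*(-2)*(-4 - 2))**2) = -(17 + (-11 + 2*(-2)*(-6))**2) = -(17 + (-11 + 24)**2) = -(17 + 13**2) = -(17 + 169) = -1*186 = -186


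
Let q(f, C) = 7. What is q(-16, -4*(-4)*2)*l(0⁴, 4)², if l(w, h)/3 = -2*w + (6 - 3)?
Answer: 567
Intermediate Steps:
l(w, h) = 9 - 6*w (l(w, h) = 3*(-2*w + (6 - 3)) = 3*(-2*w + 3) = 3*(3 - 2*w) = 9 - 6*w)
q(-16, -4*(-4)*2)*l(0⁴, 4)² = 7*(9 - 6*0⁴)² = 7*(9 - 6*0)² = 7*(9 + 0)² = 7*9² = 7*81 = 567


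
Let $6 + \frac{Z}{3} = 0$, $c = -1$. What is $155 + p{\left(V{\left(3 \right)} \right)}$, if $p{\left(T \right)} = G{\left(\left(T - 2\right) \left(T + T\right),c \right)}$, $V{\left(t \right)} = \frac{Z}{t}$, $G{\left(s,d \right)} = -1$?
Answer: $154$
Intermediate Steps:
$Z = -18$ ($Z = -18 + 3 \cdot 0 = -18 + 0 = -18$)
$V{\left(t \right)} = - \frac{18}{t}$
$p{\left(T \right)} = -1$
$155 + p{\left(V{\left(3 \right)} \right)} = 155 - 1 = 154$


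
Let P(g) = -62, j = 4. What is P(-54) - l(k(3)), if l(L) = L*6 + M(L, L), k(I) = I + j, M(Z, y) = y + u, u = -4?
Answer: -107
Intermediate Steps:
M(Z, y) = -4 + y (M(Z, y) = y - 4 = -4 + y)
k(I) = 4 + I (k(I) = I + 4 = 4 + I)
l(L) = -4 + 7*L (l(L) = L*6 + (-4 + L) = 6*L + (-4 + L) = -4 + 7*L)
P(-54) - l(k(3)) = -62 - (-4 + 7*(4 + 3)) = -62 - (-4 + 7*7) = -62 - (-4 + 49) = -62 - 1*45 = -62 - 45 = -107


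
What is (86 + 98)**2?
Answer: 33856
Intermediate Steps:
(86 + 98)**2 = 184**2 = 33856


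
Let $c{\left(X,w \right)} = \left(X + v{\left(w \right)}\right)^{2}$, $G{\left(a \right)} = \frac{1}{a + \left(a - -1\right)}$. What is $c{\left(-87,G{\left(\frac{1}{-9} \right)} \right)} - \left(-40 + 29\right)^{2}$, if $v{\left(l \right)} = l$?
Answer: $\frac{354071}{49} \approx 7225.9$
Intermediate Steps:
$G{\left(a \right)} = \frac{1}{1 + 2 a}$ ($G{\left(a \right)} = \frac{1}{a + \left(a + 1\right)} = \frac{1}{a + \left(1 + a\right)} = \frac{1}{1 + 2 a}$)
$c{\left(X,w \right)} = \left(X + w\right)^{2}$
$c{\left(-87,G{\left(\frac{1}{-9} \right)} \right)} - \left(-40 + 29\right)^{2} = \left(-87 + \frac{1}{1 + \frac{2}{-9}}\right)^{2} - \left(-40 + 29\right)^{2} = \left(-87 + \frac{1}{1 + 2 \left(- \frac{1}{9}\right)}\right)^{2} - \left(-11\right)^{2} = \left(-87 + \frac{1}{1 - \frac{2}{9}}\right)^{2} - 121 = \left(-87 + \frac{1}{\frac{7}{9}}\right)^{2} - 121 = \left(-87 + \frac{9}{7}\right)^{2} - 121 = \left(- \frac{600}{7}\right)^{2} - 121 = \frac{360000}{49} - 121 = \frac{354071}{49}$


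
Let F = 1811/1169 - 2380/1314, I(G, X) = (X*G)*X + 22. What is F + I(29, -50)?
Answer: 55699087943/768033 ≈ 72522.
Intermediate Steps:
I(G, X) = 22 + G*X² (I(G, X) = (G*X)*X + 22 = G*X² + 22 = 22 + G*X²)
F = -201283/768033 (F = 1811*(1/1169) - 2380*1/1314 = 1811/1169 - 1190/657 = -201283/768033 ≈ -0.26208)
F + I(29, -50) = -201283/768033 + (22 + 29*(-50)²) = -201283/768033 + (22 + 29*2500) = -201283/768033 + (22 + 72500) = -201283/768033 + 72522 = 55699087943/768033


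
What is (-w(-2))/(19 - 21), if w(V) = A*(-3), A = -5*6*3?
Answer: 135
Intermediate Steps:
A = -90 (A = -30*3 = -90)
w(V) = 270 (w(V) = -90*(-3) = 270)
(-w(-2))/(19 - 21) = (-1*270)/(19 - 21) = -270/(-2) = -270*(-½) = 135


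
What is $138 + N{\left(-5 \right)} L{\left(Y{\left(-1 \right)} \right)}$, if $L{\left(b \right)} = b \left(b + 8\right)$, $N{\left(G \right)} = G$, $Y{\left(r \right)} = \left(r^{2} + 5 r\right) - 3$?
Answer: $173$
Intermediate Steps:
$Y{\left(r \right)} = -3 + r^{2} + 5 r$
$L{\left(b \right)} = b \left(8 + b\right)$
$138 + N{\left(-5 \right)} L{\left(Y{\left(-1 \right)} \right)} = 138 - 5 \left(-3 + \left(-1\right)^{2} + 5 \left(-1\right)\right) \left(8 + \left(-3 + \left(-1\right)^{2} + 5 \left(-1\right)\right)\right) = 138 - 5 \left(-3 + 1 - 5\right) \left(8 - 7\right) = 138 - 5 \left(- 7 \left(8 - 7\right)\right) = 138 - 5 \left(\left(-7\right) 1\right) = 138 - -35 = 138 + 35 = 173$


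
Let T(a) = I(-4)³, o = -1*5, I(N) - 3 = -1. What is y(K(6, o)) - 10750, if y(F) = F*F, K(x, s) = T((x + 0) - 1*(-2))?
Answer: -10686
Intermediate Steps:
I(N) = 2 (I(N) = 3 - 1 = 2)
o = -5
T(a) = 8 (T(a) = 2³ = 8)
K(x, s) = 8
y(F) = F²
y(K(6, o)) - 10750 = 8² - 10750 = 64 - 10750 = -10686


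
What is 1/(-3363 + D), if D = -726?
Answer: -1/4089 ≈ -0.00024456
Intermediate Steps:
1/(-3363 + D) = 1/(-3363 - 726) = 1/(-4089) = -1/4089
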